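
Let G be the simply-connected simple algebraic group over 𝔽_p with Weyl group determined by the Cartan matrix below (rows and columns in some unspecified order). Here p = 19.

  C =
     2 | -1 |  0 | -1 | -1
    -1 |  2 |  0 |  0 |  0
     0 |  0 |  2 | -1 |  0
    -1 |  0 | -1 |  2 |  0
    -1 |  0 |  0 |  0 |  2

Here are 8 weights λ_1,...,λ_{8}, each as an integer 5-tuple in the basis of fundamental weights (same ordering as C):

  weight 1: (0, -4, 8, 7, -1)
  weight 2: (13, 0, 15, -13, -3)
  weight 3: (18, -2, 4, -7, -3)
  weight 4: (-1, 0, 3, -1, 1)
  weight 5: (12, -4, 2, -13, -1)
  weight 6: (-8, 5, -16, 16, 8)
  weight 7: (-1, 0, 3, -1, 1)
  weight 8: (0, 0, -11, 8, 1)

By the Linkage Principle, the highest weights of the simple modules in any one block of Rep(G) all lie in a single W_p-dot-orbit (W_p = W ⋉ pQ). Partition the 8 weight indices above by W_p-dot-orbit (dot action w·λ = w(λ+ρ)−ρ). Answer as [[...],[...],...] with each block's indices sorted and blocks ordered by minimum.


Root system D_5: the 5×5 matrix C matches after relabeling.

Alcove-folded reps (p=19, 8 weights, presented ϖ-order):

  λ_1+ρ ↦ (0, 1, 9, 1, 2);  λ_2+ρ ↦ (0, 1, 4, 0, 2);  λ_3+ρ ↦ (0, 1, 9, 1, 2);  λ_4+ρ ↦ (0, 1, 4, 0, 2);  λ_5+ρ ↦ (0, 1, 9, 1, 2);  λ_6+ρ ↦ (0, 1, 9, 1, 2);  λ_7+ρ ↦ (0, 1, 4, 0, 2);  λ_8+ρ ↦ (0, 1, 9, 1, 2)

Partition of {1..8} into 2 W_19-dot-orbits:

[[1, 3, 5, 6, 8], [2, 4, 7]]


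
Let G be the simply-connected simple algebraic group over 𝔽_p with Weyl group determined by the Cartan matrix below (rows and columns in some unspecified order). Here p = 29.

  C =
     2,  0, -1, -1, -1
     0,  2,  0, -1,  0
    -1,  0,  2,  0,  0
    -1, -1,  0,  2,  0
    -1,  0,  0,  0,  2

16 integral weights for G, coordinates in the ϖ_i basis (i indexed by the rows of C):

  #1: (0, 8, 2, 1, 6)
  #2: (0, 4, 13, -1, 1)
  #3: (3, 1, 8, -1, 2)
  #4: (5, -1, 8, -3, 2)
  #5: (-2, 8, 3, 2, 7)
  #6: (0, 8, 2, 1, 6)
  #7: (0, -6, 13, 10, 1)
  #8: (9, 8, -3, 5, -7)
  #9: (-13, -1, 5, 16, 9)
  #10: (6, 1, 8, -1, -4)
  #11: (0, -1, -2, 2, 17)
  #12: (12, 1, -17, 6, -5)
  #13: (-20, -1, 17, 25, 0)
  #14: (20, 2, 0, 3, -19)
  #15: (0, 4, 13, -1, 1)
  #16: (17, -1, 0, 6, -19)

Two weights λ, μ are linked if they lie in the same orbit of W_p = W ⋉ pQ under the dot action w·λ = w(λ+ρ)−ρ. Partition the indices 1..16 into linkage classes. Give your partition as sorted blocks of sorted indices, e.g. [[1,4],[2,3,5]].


Cartan matrix: type D_5 (|W|=1920); un-permuting the 5 rows.

Each λ_j+ρ reduced to Ā_29; 5-tuples below use C's row order:

  λ_1 → (1, 9, 3, 2, 7)
  λ_2 → (1, 5, 14, 0, 2)
  λ_3 → (4, 2, 9, 0, 3)
  λ_4 → (4, 2, 9, 0, 3)
  λ_5 → (1, 9, 3, 2, 7)
  λ_6 → (1, 9, 3, 2, 7)
  λ_7 → (1, 5, 14, 0, 2)
  λ_8 → (2, 9, 2, 2, 6)
  λ_9 → (4, 0, 6, 5, 2)
  λ_10 → (4, 2, 9, 0, 3)
  λ_11 → (0, 0, 1, 3, 18)
  λ_12 → (4, 2, 9, 0, 3)
  λ_13 → (0, 0, 1, 3, 18)
  λ_14 → (0, 0, 1, 3, 18)
  λ_15 → (1, 5, 14, 0, 2)
  λ_16 → (0, 0, 1, 3, 18)

These 16 weights hit 6 W_29-dot-orbits; sizes (3, 3, 4, 1, 1, 4):

[[1, 5, 6], [2, 7, 15], [3, 4, 10, 12], [8], [9], [11, 13, 14, 16]]


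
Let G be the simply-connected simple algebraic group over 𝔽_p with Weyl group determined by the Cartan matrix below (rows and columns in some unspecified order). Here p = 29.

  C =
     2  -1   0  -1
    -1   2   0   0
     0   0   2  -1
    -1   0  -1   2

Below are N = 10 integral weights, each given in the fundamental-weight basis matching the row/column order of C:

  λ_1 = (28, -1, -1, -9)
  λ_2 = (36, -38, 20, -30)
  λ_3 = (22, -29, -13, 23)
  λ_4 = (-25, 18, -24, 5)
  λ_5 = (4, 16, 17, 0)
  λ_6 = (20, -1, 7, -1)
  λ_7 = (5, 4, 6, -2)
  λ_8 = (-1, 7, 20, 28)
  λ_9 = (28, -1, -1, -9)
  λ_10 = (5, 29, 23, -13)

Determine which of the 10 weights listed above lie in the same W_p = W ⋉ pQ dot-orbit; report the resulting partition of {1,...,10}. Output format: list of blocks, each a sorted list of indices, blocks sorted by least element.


C ↔ A_4 under row/col permutation; |W(A_4)| = 120.

Folding the 10 weights λ_j+ρ into Ā_29 (reps in the given 4-coord order):

  1: (21, 0, 8, 0) · 2: (21, 0, 8, 0) · 3: (5, 5, 6, 1) · 4: (5, 5, 6, 1) · 5: (5, 5, 6, 1) · 6: (21, 0, 8, 0) · 7: (5, 5, 6, 1) · 8: (21, 0, 8, 0) · 9: (21, 0, 8, 0) · 10: (5, 5, 6, 1)

Linkage partition of the 10 weights (2 classes, p=29):

[[1, 2, 6, 8, 9], [3, 4, 5, 7, 10]]


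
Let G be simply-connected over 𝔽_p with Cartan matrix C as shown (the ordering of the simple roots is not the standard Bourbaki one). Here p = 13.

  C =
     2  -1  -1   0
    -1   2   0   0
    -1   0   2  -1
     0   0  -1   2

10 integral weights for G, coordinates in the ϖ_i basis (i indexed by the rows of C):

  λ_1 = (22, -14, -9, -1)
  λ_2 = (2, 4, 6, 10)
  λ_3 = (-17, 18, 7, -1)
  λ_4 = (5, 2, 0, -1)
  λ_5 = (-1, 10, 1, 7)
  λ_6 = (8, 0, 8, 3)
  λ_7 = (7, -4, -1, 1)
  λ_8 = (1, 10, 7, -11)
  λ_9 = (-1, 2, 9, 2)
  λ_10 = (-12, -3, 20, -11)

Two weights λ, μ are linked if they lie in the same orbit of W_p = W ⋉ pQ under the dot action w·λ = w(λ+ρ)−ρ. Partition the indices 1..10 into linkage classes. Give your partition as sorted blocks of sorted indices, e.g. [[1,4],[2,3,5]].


Type A_4, rank 4, |W|=120; reorder rows/cols to standard.

Ā_13 reps of the 10 weights (A_4, coords as presented):

    [1] (0, 3, 2, 0)
    [2] (5, 3, 0, 2)
    [3] (5, 3, 0, 2)
    [4] (6, 3, 1, 0)
    [5] (0, 3, 2, 0)
    [6] (0, 4, 3, 1)
    [7] (5, 3, 0, 2)
    [8] (0, 3, 2, 0)
    [9] (0, 0, 10, 0)
    [10] (0, 3, 2, 0)

5 distinct reps among the 10 weights ⇒ 5 W_13-linkage classes:

[[1, 5, 8, 10], [2, 3, 7], [4], [6], [9]]


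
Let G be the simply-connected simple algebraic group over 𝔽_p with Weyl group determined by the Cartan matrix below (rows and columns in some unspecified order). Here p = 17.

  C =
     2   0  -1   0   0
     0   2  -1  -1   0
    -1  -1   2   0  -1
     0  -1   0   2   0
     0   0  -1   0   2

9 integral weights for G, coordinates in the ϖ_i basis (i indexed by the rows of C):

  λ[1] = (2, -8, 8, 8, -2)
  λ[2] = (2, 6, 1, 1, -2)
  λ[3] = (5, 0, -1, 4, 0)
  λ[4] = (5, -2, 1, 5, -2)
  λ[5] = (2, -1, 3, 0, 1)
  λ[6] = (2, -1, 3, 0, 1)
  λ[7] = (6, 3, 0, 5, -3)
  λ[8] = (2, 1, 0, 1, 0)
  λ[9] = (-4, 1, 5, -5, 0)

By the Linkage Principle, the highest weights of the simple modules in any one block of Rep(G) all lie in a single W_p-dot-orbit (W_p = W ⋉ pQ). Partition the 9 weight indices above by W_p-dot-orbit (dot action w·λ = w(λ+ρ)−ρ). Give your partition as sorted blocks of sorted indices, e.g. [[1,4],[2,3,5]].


Root system D_5: the 5×5 matrix C matches after relabeling.

λ_j+ρ reflected into Ā_17 (⟨·,θ^∨⟩≤17); 5-tuples as given:

  λ_1 → (3, 2, 1, 2, 1);  λ_2 → (3, 2, 1, 2, 1);  λ_3 → (6, 1, 0, 5, 1);  λ_4 → (6, 1, 0, 5, 1);  λ_5 → (3, 0, 4, 1, 2);  λ_6 → (3, 0, 4, 1, 2);  λ_7 → (6, 1, 0, 5, 1);  λ_8 → (3, 2, 1, 2, 1);  λ_9 → (3, 2, 1, 2, 1)

Partition of {1..9} into 3 W_17-dot-orbits:

[[1, 2, 8, 9], [3, 4, 7], [5, 6]]


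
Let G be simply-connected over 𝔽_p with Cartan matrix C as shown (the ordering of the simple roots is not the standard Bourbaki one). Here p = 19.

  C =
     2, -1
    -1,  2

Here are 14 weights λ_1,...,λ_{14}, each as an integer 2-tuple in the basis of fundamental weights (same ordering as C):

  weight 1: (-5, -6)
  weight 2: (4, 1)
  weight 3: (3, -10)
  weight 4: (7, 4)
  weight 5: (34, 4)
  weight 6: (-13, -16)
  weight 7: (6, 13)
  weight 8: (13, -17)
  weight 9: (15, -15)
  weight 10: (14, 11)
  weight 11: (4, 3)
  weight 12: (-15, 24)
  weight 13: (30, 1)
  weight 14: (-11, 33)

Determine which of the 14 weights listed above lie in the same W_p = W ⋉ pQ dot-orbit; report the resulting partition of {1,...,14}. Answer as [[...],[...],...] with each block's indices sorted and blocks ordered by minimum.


Dynkin diagram of C (from the 2 off-diagonal −1 entries): A_2.

Each λ_j+ρ reduced to Ā_19; 2-tuples below use C's row order:

    [1] (5, 4)
    [2] (5, 2)
    [3] (5, 4)
    [4] (8, 5)
    [5] (2, 14)
    [6] (7, 4)
    [7] (5, 12)
    [8] (2, 14)
    [9] (2, 14)
    [10] (7, 4)
    [11] (5, 4)
    [12] (8, 5)
    [13] (5, 12)
    [14] (5, 4)

Linkage partition of the 14 weights (6 classes, p=19):

[[1, 3, 11, 14], [2], [4, 12], [5, 8, 9], [6, 10], [7, 13]]


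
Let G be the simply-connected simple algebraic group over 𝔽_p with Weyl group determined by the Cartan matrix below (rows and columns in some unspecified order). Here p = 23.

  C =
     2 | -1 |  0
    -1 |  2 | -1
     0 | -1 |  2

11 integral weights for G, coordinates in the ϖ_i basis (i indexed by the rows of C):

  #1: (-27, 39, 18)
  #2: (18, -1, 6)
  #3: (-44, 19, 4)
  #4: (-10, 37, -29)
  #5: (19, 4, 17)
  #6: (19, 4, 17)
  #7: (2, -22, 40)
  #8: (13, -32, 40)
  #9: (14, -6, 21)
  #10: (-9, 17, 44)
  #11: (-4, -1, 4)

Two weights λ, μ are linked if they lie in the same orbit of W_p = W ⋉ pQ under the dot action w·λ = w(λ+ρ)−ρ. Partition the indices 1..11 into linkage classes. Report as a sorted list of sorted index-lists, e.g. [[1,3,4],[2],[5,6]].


Dynkin diagram of C (from the 4 off-diagonal −1 entries): A_3.

Alcove-folded reps (p=23, 11 weights, presented ϖ-order):

  1: (3, 10, 4);  2: (16, 0, 4);  3: (0, 3, 2);  4: (1, 5, 8);  5: (0, 3, 2);  6: (0, 3, 2);  7: (0, 3, 2);  8: (1, 5, 8);  9: (1, 5, 8);  10: (1, 5, 8);  11: (0, 3, 2)

4 distinct reps among the 11 weights ⇒ 4 W_23-linkage classes:

[[1], [2], [3, 5, 6, 7, 11], [4, 8, 9, 10]]


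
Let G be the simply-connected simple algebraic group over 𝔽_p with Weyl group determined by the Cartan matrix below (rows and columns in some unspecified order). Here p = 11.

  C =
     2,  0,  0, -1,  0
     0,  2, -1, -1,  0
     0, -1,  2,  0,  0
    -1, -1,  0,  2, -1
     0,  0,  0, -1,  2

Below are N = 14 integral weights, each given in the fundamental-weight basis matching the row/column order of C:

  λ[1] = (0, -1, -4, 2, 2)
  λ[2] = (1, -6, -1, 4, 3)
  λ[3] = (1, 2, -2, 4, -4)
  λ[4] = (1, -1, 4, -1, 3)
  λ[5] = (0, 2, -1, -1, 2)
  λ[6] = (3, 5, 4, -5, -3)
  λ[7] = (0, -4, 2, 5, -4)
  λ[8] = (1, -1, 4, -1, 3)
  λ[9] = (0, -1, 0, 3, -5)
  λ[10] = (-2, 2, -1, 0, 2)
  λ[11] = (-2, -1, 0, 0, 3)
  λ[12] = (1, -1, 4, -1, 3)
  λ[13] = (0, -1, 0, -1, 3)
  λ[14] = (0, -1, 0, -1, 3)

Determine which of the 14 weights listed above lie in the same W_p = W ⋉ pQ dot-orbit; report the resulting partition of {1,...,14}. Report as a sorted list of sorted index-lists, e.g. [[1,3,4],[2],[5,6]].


D_5 Cartan matrix, 5 simple roots permuted; ρ=(1,1,1,1,1).

Alcove-folded reps (p=11, 14 weights, presented ϖ-order):

  [1] (1, 3, 0, 0, 3);  [2] (2, 0, 5, 0, 4);  [3] (2, 1, 0, 1, 3);  [4] (2, 0, 5, 0, 4);  [5] (1, 3, 0, 0, 3);  [6] (2, 0, 5, 0, 4);  [7] (1, 3, 0, 0, 3);  [8] (2, 0, 5, 0, 4);  [9] (1, 0, 1, 0, 4);  [10] (1, 3, 0, 0, 3);  [11] (1, 0, 1, 0, 4);  [12] (2, 0, 5, 0, 4);  [13] (1, 0, 1, 0, 4);  [14] (1, 0, 1, 0, 4)

Grouping the 14 weights by Ā_11-representative: 4 linkage classes.

[[1, 5, 7, 10], [2, 4, 6, 8, 12], [3], [9, 11, 13, 14]]


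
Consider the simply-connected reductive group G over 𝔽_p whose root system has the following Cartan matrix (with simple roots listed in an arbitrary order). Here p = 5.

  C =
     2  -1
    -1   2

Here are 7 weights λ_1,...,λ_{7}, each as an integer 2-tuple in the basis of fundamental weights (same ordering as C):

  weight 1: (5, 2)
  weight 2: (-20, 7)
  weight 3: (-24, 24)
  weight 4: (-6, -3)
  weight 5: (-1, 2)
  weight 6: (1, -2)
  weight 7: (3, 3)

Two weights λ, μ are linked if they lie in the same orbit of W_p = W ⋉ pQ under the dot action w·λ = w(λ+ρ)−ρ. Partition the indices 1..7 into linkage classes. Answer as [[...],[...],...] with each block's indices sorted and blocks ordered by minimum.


A_2 Cartan matrix, 2 simple roots permuted; ρ=(1,1).

Ā_5 reps of the 7 weights (A_2, coords as presented):

    [1] (1, 1)
    [2] (1, 1)
    [3] (0, 3)
    [4] (0, 3)
    [5] (0, 3)
    [6] (1, 1)
    [7] (1, 1)

2 distinct reps among the 7 weights ⇒ 2 W_5-linkage classes:

[[1, 2, 6, 7], [3, 4, 5]]


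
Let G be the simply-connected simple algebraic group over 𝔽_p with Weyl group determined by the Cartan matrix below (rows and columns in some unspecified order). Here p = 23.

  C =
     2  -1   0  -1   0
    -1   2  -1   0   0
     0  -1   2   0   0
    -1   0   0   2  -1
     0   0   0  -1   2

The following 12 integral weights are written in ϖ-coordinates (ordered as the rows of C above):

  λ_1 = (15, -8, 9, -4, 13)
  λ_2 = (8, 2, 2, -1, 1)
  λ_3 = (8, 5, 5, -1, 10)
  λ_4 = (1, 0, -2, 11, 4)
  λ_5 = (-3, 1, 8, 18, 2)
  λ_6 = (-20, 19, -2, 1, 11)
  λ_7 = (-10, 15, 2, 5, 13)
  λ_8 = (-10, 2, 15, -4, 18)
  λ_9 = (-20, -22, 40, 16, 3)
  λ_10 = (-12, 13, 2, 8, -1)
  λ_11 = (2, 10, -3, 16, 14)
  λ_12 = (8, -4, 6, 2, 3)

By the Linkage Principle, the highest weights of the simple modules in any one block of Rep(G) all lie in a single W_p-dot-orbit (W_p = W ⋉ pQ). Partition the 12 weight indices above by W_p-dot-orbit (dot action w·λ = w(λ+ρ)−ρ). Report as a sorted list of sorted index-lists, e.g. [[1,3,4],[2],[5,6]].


Type A_5, rank 5, |W|=720; reorder rows/cols to standard.

Each λ_j+ρ reduced to Ā_23; 5-tuples below use C's row order:

  λ_1+ρ ↦ (6, 3, 4, 3, 4);  λ_2+ρ ↦ (9, 3, 3, 0, 2);  λ_3+ρ ↦ (9, 3, 3, 0, 2);  λ_4+ρ ↦ (2, 0, 1, 12, 5);  λ_5+ρ ↦ (2, 0, 1, 12, 5);  λ_6+ρ ↦ (2, 0, 1, 12, 5);  λ_7+ρ ↦ (6, 3, 4, 3, 4);  λ_8+ρ ↦ (6, 3, 4, 3, 4);  λ_9+ρ ↦ (2, 0, 17, 2, 1);  λ_10+ρ ↦ (9, 3, 3, 0, 2);  λ_11+ρ ↦ (9, 3, 3, 0, 2);  λ_12+ρ ↦ (6, 3, 4, 3, 4)

The 12 indices split into 4 linkage classes (same alcove rep ⇔ same W_23-dot-orbit):

[[1, 7, 8, 12], [2, 3, 10, 11], [4, 5, 6], [9]]


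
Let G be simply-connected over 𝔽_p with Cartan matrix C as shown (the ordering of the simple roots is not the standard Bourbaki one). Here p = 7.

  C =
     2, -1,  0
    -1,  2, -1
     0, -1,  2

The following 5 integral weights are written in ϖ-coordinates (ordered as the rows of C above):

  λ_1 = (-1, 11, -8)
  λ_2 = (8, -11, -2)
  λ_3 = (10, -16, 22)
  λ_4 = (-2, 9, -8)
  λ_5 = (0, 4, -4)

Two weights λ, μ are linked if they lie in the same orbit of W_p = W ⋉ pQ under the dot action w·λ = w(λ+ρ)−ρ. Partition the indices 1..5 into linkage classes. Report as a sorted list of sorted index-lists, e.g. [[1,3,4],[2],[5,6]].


Dynkin diagram of C (from the 4 off-diagonal −1 entries): A_3.

λ_j+ρ reflected into Ā_7 (⟨·,θ^∨⟩≤7); 3-tuples as given:

  1: (5, 0, 2)
  2: (1, 2, 3)
  3: (1, 2, 3)
  4: (2, 0, 4)
  5: (1, 2, 3)

These 5 weights hit 3 W_7-dot-orbits; sizes (1, 3, 1):

[[1], [2, 3, 5], [4]]


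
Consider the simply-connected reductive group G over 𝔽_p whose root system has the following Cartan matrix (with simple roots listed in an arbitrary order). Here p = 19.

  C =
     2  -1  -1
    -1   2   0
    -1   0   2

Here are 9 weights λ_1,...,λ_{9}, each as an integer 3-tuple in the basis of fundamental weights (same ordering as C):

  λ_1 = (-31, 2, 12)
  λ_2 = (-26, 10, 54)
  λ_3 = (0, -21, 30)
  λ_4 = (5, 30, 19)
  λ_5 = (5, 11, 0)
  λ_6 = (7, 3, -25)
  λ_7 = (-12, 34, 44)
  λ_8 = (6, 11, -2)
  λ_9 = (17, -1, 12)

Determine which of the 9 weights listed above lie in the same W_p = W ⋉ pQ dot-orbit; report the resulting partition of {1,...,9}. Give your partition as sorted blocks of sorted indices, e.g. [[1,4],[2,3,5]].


A_3 Cartan matrix, 3 simple roots permuted; ρ=(1,1,1).

W_19-reps of the 9 weights in Ā_19 (same 3-coord order as C):

  [1] (6, 2, 8);  [2] (6, 2, 8);  [3] (6, 12, 1);  [4] (6, 12, 1);  [5] (6, 12, 1);  [6] (4, 7, 3);  [7] (4, 7, 3);  [8] (6, 12, 1);  [9] (6, 12, 1)

Partition of {1..9} into 3 W_19-dot-orbits:

[[1, 2], [3, 4, 5, 8, 9], [6, 7]]


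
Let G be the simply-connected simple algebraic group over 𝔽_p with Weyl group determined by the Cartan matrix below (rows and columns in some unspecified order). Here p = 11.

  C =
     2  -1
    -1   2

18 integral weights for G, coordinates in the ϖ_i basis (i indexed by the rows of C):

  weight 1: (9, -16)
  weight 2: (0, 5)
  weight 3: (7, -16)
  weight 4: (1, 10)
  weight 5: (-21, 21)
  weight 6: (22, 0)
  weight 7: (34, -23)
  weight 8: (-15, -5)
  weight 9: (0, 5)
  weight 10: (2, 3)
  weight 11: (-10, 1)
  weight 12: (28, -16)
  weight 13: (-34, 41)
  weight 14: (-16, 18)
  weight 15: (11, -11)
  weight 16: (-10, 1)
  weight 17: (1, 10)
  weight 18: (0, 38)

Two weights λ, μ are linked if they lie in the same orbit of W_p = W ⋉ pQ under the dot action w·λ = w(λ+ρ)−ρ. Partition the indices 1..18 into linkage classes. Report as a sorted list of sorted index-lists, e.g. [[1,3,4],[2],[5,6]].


A_2 Cartan matrix, 2 simple roots permuted; ρ=(1,1).

Each λ_j+ρ reduced to Ā_11; 2-tuples below use C's row order:

  λ_1 → (1, 6);  λ_2 → (1, 6);  λ_3 → (3, 4);  λ_4 → (0, 9);  λ_5 → (0, 9);  λ_6 → (1, 9);  λ_7 → (0, 9);  λ_8 → (3, 4);  λ_9 → (1, 6);  λ_10 → (3, 4);  λ_11 → (2, 7);  λ_12 → (3, 4);  λ_13 → (0, 9);  λ_14 → (3, 4);  λ_15 → (1, 9);  λ_16 → (2, 7);  λ_17 → (0, 9);  λ_18 → (1, 6)

Partition of {1..18} into 5 W_11-dot-orbits:

[[1, 2, 9, 18], [3, 8, 10, 12, 14], [4, 5, 7, 13, 17], [6, 15], [11, 16]]


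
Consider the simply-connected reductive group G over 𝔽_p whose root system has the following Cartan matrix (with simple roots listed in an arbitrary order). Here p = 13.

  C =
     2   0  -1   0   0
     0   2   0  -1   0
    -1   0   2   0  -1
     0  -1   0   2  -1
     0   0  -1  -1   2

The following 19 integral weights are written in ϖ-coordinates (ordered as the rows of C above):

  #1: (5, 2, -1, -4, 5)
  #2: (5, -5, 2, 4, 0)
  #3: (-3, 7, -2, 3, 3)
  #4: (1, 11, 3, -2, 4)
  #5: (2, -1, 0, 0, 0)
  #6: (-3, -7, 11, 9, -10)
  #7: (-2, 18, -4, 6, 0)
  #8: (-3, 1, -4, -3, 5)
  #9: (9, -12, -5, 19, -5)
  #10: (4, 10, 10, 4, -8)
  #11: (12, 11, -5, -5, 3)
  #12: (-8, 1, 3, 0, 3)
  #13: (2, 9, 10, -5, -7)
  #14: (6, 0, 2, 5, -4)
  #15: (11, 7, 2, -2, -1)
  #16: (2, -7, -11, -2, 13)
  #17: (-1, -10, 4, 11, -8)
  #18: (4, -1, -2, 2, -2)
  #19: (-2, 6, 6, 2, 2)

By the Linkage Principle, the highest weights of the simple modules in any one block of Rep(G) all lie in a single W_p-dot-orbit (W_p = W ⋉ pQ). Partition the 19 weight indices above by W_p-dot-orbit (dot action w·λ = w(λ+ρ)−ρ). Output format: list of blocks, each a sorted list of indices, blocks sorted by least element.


A_5 Cartan matrix, 5 simple roots permuted; ρ=(1,1,1,1,1).

Alcove-folded reps (p=13, 19 weights, presented ϖ-order):

  [1] (6, 0, 0, 3, 3)
  [2] (4, 2, 3, 1, 1)
  [3] (2, 5, 0, 4, 1)
  [4] (4, 2, 3, 1, 1)
  [5] (3, 0, 1, 1, 1)
  [6] (2, 1, 1, 5, 4)
  [7] (2, 1, 1, 5, 4)
  [8] (3, 0, 1, 1, 1)
  [9] (4, 2, 3, 1, 1)
  [10] (4, 2, 3, 1, 1)
  [11] (1, 0, 0, 0, 4)
  [12] (4, 2, 3, 1, 1)
  [13] (2, 1, 1, 5, 4)
  [14] (6, 0, 0, 3, 3)
  [15] (3, 0, 1, 1, 1)
  [16] (6, 0, 0, 3, 3)
  [17] (2, 5, 0, 4, 1)
  [18] (3, 0, 1, 1, 1)
  [19] (6, 0, 0, 3, 3)

The 19 indices split into 6 linkage classes (same alcove rep ⇔ same W_13-dot-orbit):

[[1, 14, 16, 19], [2, 4, 9, 10, 12], [3, 17], [5, 8, 15, 18], [6, 7, 13], [11]]


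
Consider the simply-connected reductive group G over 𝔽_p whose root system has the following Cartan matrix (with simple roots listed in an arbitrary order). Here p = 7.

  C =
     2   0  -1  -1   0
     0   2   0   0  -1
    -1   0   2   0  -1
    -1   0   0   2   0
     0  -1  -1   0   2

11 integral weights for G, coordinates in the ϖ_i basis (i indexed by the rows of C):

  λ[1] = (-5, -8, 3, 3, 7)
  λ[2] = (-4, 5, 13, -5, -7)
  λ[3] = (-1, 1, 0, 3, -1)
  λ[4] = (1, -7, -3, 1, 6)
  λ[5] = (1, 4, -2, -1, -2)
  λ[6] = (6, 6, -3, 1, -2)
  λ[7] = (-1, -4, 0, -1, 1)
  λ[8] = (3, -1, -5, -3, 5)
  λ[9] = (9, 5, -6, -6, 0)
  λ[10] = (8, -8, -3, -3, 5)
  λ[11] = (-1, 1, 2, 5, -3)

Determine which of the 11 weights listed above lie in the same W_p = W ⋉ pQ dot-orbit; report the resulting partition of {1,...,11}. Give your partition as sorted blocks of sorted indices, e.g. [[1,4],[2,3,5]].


Cartan matrix: type A_5 (|W|=720); un-permuting the 5 rows.

λ_j+ρ reflected into Ā_7 (⟨·,θ^∨⟩≤7); 5-tuples as given:

  λ_1+ρ ↦ (0, 2, 1, 4, 0)
  λ_2+ρ ↦ (0, 2, 0, 0, 1)
  λ_3+ρ ↦ (0, 2, 1, 4, 0)
  λ_4+ρ ↦ (0, 3, 1, 0, 1)
  λ_5+ρ ↦ (0, 3, 1, 0, 1)
  λ_6+ρ ↦ (0, 2, 1, 4, 0)
  λ_7+ρ ↦ (0, 2, 0, 0, 1)
  λ_8+ρ ↦ (2, 0, 2, 0, 2)
  λ_9+ρ ↦ (0, 3, 1, 0, 1)
  λ_10+ρ ↦ (0, 2, 1, 4, 0)
  λ_11+ρ ↦ (0, 2, 1, 4, 0)

Linkage partition of the 11 weights (4 classes, p=7):

[[1, 3, 6, 10, 11], [2, 7], [4, 5, 9], [8]]


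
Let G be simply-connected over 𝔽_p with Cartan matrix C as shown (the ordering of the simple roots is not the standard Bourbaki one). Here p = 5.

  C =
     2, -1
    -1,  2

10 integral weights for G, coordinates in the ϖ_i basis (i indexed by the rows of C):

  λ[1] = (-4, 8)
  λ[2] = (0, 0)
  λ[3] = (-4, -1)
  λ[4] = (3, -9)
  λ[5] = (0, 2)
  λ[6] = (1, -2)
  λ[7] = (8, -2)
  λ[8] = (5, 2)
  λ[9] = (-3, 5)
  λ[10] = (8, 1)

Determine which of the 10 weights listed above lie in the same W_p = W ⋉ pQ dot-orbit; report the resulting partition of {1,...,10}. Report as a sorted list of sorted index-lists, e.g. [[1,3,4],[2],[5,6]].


A_2 Cartan matrix, 2 simple roots permuted; ρ=(1,1).

Ā_5 reps of the 10 weights (A_2, coords as presented):

  λ_1+ρ ↦ (1, 1);  λ_2+ρ ↦ (1, 1);  λ_3+ρ ↦ (0, 3);  λ_4+ρ ↦ (1, 1);  λ_5+ρ ↦ (1, 3);  λ_6+ρ ↦ (1, 1);  λ_7+ρ ↦ (1, 3);  λ_8+ρ ↦ (1, 1);  λ_9+ρ ↦ (1, 3);  λ_10+ρ ↦ (1, 3)

Linkage partition of the 10 weights (3 classes, p=5):

[[1, 2, 4, 6, 8], [3], [5, 7, 9, 10]]


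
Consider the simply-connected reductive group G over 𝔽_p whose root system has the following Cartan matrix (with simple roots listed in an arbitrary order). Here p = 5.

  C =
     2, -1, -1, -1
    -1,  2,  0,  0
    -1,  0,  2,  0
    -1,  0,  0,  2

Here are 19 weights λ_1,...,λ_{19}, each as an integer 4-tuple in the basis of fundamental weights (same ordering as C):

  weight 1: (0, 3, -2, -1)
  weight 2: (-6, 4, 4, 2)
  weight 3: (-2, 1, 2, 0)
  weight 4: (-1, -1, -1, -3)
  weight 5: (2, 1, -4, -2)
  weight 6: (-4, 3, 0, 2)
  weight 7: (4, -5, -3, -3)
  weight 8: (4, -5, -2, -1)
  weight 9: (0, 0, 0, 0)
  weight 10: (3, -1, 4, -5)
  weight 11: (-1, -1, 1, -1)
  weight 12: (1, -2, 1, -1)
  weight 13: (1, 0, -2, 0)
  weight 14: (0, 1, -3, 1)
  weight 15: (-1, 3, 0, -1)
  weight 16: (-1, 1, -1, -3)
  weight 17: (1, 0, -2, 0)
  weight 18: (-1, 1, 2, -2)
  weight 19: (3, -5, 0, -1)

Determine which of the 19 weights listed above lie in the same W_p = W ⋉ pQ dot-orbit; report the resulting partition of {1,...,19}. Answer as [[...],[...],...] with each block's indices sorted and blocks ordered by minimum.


C ↔ D_4 under row/col permutation; |W(D_4)| = 192.

λ_j+ρ reflected into Ā_5 (⟨·,θ^∨⟩≤5); 4-tuples as given:

    1: (0, 4, 1, 0)
    2: (0, 0, 0, 2)
    3: (1, 1, 2, 0)
    4: (0, 0, 0, 2)
    5: (1, 1, 2, 0)
    6: (1, 1, 2, 0)
    7: (1, 1, 1, 1)
    8: (0, 4, 1, 0)
    9: (1, 1, 1, 1)
    10: (0, 4, 1, 0)
    11: (0, 0, 2, 0)
    12: (1, 1, 2, 0)
    13: (1, 1, 1, 1)
    14: (1, 1, 1, 1)
    15: (0, 4, 1, 0)
    16: (0, 0, 2, 0)
    17: (1, 1, 1, 1)
    18: (1, 1, 2, 0)
    19: (0, 4, 1, 0)

Partition of {1..19} into 5 W_5-dot-orbits:

[[1, 8, 10, 15, 19], [2, 4], [3, 5, 6, 12, 18], [7, 9, 13, 14, 17], [11, 16]]


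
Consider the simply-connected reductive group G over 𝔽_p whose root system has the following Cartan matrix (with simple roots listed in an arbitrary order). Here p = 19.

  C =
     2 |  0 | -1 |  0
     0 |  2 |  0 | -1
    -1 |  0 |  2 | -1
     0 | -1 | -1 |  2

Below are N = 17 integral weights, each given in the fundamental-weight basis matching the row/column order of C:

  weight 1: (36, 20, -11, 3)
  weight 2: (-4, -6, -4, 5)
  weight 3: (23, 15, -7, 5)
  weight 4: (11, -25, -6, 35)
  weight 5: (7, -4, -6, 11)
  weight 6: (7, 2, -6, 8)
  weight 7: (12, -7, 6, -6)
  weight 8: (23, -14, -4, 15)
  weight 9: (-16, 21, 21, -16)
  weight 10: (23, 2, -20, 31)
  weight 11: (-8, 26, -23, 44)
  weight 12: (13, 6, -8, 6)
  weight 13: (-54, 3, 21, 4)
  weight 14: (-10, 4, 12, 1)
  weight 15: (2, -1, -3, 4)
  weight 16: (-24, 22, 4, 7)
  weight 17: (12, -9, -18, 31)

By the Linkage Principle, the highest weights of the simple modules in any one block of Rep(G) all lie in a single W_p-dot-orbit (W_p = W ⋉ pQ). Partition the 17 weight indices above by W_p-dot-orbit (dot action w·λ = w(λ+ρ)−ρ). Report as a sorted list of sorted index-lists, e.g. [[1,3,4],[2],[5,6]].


C ↔ A_4 under row/col permutation; |W(A_4)| = 120.

Folding the 17 weights λ_j+ρ into Ā_19 (reps in the given 4-coord order):

    λ_1 → (8, 4, 4, 2)
    λ_2 → (1, 0, 2, 3)
    λ_3 → (1, 0, 2, 3)
    λ_4 → (5, 5, 7, 0)
    λ_5 → (3, 3, 5, 4)
    λ_6 → (3, 3, 5, 4)
    λ_7 → (8, 4, 4, 2)
    λ_8 → (1, 0, 2, 3)
    λ_9 → (3, 3, 5, 4)
    λ_10 → (1, 0, 2, 3)
    λ_11 → (3, 3, 5, 4)
    λ_12 → (5, 5, 7, 0)
    λ_13 → (3, 3, 5, 4)
    λ_14 → (8, 4, 4, 2)
    λ_15 → (1, 0, 2, 3)
    λ_16 → (8, 4, 4, 2)
    λ_17 → (8, 4, 4, 2)

Grouping the 17 weights by Ā_19-representative: 4 linkage classes.

[[1, 7, 14, 16, 17], [2, 3, 8, 10, 15], [4, 12], [5, 6, 9, 11, 13]]


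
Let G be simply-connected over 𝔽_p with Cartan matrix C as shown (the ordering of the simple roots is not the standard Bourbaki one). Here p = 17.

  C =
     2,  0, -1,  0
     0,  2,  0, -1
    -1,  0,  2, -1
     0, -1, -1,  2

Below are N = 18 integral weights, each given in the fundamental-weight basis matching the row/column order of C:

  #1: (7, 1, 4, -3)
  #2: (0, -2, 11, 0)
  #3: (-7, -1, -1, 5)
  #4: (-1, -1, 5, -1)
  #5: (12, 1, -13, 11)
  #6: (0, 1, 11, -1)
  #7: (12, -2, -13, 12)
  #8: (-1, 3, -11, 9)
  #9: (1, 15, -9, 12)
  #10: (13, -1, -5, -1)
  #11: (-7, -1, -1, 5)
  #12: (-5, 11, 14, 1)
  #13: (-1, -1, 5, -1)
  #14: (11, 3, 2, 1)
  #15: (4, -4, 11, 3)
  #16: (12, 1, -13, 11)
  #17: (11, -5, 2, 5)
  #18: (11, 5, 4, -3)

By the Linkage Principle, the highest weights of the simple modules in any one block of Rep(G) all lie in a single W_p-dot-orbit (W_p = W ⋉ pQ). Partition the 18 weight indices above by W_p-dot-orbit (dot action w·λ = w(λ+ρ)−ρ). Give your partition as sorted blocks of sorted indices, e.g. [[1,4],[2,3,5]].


Cartan matrix: type A_4 (|W|=120); un-permuting the 4 rows.

Alcove-folded reps (p=17, 18 weights, presented ϖ-order):

  λ_1+ρ ↦ (8, 0, 3, 2);  λ_2+ρ ↦ (1, 1, 12, 0);  λ_3+ρ ↦ (0, 0, 6, 0);  λ_4+ρ ↦ (0, 0, 6, 0);  λ_5+ρ ↦ (1, 2, 12, 0);  λ_6+ρ ↦ (1, 2, 12, 0);  λ_7+ρ ↦ (1, 1, 12, 0);  λ_8+ρ ↦ (10, 4, 0, 0);  λ_9+ρ ↦ (2, 4, 4, 1);  λ_10+ρ ↦ (10, 4, 0, 0);  λ_11+ρ ↦ (0, 0, 6, 0);  λ_12+ρ ↦ (8, 0, 3, 2);  λ_13+ρ ↦ (0, 0, 6, 0);  λ_14+ρ ↦ (8, 0, 3, 2);  λ_15+ρ ↦ (1, 1, 12, 0);  λ_16+ρ ↦ (1, 2, 12, 0);  λ_17+ρ ↦ (8, 0, 3, 2);  λ_18+ρ ↦ (8, 0, 3, 2)

These 18 weights hit 6 W_17-dot-orbits; sizes (5, 3, 4, 3, 2, 1):

[[1, 12, 14, 17, 18], [2, 7, 15], [3, 4, 11, 13], [5, 6, 16], [8, 10], [9]]


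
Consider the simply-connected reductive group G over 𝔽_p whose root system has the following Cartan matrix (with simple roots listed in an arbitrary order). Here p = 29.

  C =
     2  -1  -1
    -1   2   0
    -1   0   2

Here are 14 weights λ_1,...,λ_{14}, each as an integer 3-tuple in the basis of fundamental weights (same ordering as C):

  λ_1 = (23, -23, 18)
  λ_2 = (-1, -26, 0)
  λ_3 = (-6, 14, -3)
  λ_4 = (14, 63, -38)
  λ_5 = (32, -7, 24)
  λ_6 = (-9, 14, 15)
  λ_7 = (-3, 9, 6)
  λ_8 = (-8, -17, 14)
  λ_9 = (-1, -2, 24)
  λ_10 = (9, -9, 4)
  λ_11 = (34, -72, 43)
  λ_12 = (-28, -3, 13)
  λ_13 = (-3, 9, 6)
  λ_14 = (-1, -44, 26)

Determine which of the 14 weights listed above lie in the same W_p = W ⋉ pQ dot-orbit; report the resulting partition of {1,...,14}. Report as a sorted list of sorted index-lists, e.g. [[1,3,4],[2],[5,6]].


C ↔ A_3 under row/col permutation; |W(A_3)| = 24.

Ā_29 reps of the 14 weights (A_3, coords as presented):

  1: (2, 8, 5) · 2: (1, 0, 24) · 3: (2, 8, 5) · 4: (8, 7, 8) · 5: (0, 23, 4) · 6: (8, 7, 8) · 7: (2, 8, 5) · 8: (8, 7, 8) · 9: (1, 0, 24) · 10: (2, 8, 5) · 11: (8, 7, 8) · 12: (13, 14, 2) · 13: (2, 8, 5) · 14: (13, 14, 2)

Grouping the 14 weights by Ā_29-representative: 5 linkage classes.

[[1, 3, 7, 10, 13], [2, 9], [4, 6, 8, 11], [5], [12, 14]]


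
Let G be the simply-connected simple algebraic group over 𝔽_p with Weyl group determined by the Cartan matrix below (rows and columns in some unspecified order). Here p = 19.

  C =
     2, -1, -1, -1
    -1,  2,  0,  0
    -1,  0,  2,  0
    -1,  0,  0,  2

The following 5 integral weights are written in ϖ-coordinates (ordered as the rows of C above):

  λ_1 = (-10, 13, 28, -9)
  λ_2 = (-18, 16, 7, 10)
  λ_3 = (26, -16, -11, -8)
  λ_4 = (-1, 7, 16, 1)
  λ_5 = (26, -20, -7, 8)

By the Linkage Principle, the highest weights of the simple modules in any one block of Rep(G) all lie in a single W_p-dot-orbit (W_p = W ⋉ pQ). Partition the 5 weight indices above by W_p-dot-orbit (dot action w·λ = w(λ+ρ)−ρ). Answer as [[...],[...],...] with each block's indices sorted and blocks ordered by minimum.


D_4 Cartan matrix, 4 simple roots permuted; ρ=(1,1,1,1).

λ_j+ρ reflected into Ā_19 (⟨·,θ^∨⟩≤19); 4-tuples as given:

  1: (2, 7, 2, 1)
  2: (2, 0, 9, 6)
  3: (2, 7, 2, 1)
  4: (2, 0, 9, 6)
  5: (2, 0, 9, 6)

The 5 indices split into 2 linkage classes (same alcove rep ⇔ same W_19-dot-orbit):

[[1, 3], [2, 4, 5]]


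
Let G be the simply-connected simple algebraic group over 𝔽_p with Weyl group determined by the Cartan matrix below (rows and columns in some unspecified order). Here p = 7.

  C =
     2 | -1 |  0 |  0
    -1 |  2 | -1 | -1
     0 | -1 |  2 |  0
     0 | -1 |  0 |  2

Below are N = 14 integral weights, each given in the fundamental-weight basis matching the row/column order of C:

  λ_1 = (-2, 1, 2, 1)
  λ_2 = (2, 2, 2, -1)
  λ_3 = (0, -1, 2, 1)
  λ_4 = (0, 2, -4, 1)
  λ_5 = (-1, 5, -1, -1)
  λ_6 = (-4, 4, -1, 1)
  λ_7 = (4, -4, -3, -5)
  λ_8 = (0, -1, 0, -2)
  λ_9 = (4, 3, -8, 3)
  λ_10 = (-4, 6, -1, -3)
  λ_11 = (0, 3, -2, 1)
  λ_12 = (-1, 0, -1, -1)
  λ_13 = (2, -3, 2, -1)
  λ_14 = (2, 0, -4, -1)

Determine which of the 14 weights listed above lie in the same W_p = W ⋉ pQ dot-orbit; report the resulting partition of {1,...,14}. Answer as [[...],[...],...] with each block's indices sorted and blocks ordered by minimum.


Root system D_4: the 4×4 matrix C matches after relabeling.

W_7-reps of the 14 weights in Ā_7 (same 4-coord order as C):

  λ_1 → (1, 0, 3, 2);  λ_2 → (1, 0, 1, 2);  λ_3 → (1, 0, 3, 2);  λ_4 → (1, 0, 3, 2);  λ_5 → (0, 1, 0, 0);  λ_6 → (3, 0, 0, 2);  λ_7 → (3, 0, 0, 2);  λ_8 → (0, 1, 0, 0);  λ_9 → (1, 0, 1, 2);  λ_10 → (3, 0, 0, 2);  λ_11 → (1, 0, 1, 2);  λ_12 → (0, 1, 0, 0);  λ_13 → (1, 0, 1, 2);  λ_14 → (1, 0, 1, 2)

The 14 indices split into 4 linkage classes (same alcove rep ⇔ same W_7-dot-orbit):

[[1, 3, 4], [2, 9, 11, 13, 14], [5, 8, 12], [6, 7, 10]]


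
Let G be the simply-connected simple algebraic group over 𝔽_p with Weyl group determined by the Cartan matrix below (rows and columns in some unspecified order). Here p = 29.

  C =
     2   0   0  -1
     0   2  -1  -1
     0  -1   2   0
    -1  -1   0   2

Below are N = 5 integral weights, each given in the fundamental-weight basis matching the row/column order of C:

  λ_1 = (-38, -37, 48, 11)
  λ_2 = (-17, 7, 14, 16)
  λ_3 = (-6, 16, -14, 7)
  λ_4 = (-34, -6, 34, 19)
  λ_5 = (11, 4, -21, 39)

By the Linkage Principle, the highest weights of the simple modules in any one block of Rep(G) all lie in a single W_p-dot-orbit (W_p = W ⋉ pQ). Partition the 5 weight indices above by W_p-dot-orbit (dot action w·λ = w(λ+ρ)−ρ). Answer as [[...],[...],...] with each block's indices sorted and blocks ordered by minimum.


Cartan matrix: type A_4 (|W|=120); un-permuting the 4 rows.

W_29-reps of the 5 weights in Ā_29 (same 4-coord order as C):

  [1] (5, 4, 13, 3) · [2] (5, 8, 4, 1) · [3] (5, 4, 13, 3) · [4] (5, 8, 4, 1) · [5] (5, 8, 4, 1)

These 5 weights hit 2 W_29-dot-orbits; sizes (2, 3):

[[1, 3], [2, 4, 5]]


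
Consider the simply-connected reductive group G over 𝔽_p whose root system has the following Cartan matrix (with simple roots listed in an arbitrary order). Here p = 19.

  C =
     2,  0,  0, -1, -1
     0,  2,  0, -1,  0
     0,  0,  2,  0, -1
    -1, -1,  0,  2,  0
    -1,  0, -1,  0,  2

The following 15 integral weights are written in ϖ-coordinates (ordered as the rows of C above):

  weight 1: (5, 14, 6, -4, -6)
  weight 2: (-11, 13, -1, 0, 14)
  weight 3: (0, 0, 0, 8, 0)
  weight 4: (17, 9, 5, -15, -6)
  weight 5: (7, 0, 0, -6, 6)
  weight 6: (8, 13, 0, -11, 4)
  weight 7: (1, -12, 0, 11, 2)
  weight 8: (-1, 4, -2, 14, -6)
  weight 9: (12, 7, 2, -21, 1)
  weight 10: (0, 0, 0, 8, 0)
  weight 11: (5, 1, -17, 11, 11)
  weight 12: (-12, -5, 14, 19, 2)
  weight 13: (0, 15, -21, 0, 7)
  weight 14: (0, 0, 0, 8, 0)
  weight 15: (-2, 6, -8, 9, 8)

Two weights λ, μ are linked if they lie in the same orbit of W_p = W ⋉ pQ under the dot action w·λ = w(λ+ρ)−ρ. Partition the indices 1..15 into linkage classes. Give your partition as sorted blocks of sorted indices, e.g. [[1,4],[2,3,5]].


Dynkin diagram of C (from the 8 off-diagonal −1 entries): A_5.

W_19-reps of the 15 weights in Ā_19 (same 5-coord order as C):

  λ_1 → (2, 11, 1, 1, 3)
  λ_2 → (1, 4, 1, 9, 4)
  λ_3 → (1, 1, 1, 9, 1)
  λ_4 → (1, 4, 1, 9, 4)
  λ_5 → (3, 4, 1, 1, 7)
  λ_6 → (1, 4, 1, 9, 4)
  λ_7 → (2, 11, 1, 1, 3)
  λ_8 → (1, 4, 1, 9, 4)
  λ_9 → (2, 11, 1, 1, 3)
  λ_10 → (1, 1, 1, 9, 1)
  λ_11 → (2, 11, 1, 1, 3)
  λ_12 → (3, 4, 1, 1, 7)
  λ_13 → (1, 1, 1, 9, 1)
  λ_14 → (1, 1, 1, 9, 1)
  λ_15 → (1, 1, 1, 9, 1)

The 15 indices split into 4 linkage classes (same alcove rep ⇔ same W_19-dot-orbit):

[[1, 7, 9, 11], [2, 4, 6, 8], [3, 10, 13, 14, 15], [5, 12]]


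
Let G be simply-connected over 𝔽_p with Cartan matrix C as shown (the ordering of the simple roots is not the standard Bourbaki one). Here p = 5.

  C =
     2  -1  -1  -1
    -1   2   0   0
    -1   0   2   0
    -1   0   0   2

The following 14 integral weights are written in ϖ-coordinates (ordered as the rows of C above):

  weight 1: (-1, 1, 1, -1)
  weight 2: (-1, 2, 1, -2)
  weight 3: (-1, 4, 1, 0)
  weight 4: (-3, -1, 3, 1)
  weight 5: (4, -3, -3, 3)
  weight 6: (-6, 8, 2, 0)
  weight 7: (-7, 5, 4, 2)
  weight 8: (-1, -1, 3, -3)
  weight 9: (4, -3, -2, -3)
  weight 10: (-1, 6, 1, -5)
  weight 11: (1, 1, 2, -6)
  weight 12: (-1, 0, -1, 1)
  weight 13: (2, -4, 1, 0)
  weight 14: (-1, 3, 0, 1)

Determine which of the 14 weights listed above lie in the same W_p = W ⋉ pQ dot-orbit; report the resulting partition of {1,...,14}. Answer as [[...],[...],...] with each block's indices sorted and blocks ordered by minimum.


Root system D_4: the 4×4 matrix C matches after relabeling.

Folding the 14 weights λ_j+ρ into Ā_5 (reps in the given 4-coord order):

  λ_1+ρ ↦ (0, 2, 2, 0)
  λ_2+ρ ↦ (1, 2, 1, 0)
  λ_3+ρ ↦ (0, 2, 1, 2)
  λ_4+ρ ↦ (0, 2, 2, 0)
  λ_5+ρ ↦ (0, 2, 2, 0)
  λ_6+ρ ↦ (1, 0, 2, 0)
  λ_7+ρ ↦ (0, 1, 0, 2)
  λ_8+ρ ↦ (0, 2, 2, 0)
  λ_9+ρ ↦ (0, 2, 1, 2)
  λ_10+ρ ↦ (0, 1, 0, 2)
  λ_11+ρ ↦ (0, 1, 0, 2)
  λ_12+ρ ↦ (0, 1, 0, 2)
  λ_13+ρ ↦ (1, 2, 1, 0)
  λ_14+ρ ↦ (1, 2, 1, 0)

These 14 weights hit 5 W_5-dot-orbits; sizes (4, 3, 2, 1, 4):

[[1, 4, 5, 8], [2, 13, 14], [3, 9], [6], [7, 10, 11, 12]]


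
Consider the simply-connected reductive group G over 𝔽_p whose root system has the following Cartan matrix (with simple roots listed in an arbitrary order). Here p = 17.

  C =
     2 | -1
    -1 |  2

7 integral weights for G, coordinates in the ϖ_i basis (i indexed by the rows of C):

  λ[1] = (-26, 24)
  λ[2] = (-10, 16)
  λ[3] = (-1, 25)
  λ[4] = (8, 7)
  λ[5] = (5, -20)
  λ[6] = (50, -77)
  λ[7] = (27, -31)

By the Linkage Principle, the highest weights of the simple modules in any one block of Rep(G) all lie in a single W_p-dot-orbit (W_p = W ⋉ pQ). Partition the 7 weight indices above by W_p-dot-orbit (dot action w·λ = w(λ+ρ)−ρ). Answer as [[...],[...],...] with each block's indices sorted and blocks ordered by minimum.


Type A_2, rank 2, |W|=6; reorder rows/cols to standard.

Folding the 7 weights λ_j+ρ into Ā_17 (reps in the given 2-coord order):

    λ_1+ρ ↦ (9, 8)
    λ_2+ρ ↦ (9, 8)
    λ_3+ρ ↦ (9, 8)
    λ_4+ρ ↦ (9, 8)
    λ_5+ρ ↦ (11, 4)
    λ_6+ρ ↦ (9, 8)
    λ_7+ρ ↦ (11, 4)

These 7 weights hit 2 W_17-dot-orbits; sizes (5, 2):

[[1, 2, 3, 4, 6], [5, 7]]


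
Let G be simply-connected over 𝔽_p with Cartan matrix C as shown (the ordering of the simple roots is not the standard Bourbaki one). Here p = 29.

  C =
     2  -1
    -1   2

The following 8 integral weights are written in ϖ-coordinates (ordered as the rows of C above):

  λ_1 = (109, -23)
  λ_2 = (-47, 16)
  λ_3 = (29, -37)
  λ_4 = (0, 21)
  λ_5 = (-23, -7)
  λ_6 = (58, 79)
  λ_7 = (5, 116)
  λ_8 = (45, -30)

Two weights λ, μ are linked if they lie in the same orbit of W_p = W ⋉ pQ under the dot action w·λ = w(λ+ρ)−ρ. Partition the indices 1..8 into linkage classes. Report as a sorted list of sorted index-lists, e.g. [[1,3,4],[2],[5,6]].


Dynkin diagram of C (from the 2 off-diagonal −1 entries): A_2.

Ā_29 reps of the 8 weights (A_2, coords as presented):

  1: (1, 22)
  2: (0, 12)
  3: (1, 22)
  4: (1, 22)
  5: (6, 22)
  6: (1, 22)
  7: (1, 22)
  8: (0, 12)

These 8 weights hit 3 W_29-dot-orbits; sizes (5, 2, 1):

[[1, 3, 4, 6, 7], [2, 8], [5]]


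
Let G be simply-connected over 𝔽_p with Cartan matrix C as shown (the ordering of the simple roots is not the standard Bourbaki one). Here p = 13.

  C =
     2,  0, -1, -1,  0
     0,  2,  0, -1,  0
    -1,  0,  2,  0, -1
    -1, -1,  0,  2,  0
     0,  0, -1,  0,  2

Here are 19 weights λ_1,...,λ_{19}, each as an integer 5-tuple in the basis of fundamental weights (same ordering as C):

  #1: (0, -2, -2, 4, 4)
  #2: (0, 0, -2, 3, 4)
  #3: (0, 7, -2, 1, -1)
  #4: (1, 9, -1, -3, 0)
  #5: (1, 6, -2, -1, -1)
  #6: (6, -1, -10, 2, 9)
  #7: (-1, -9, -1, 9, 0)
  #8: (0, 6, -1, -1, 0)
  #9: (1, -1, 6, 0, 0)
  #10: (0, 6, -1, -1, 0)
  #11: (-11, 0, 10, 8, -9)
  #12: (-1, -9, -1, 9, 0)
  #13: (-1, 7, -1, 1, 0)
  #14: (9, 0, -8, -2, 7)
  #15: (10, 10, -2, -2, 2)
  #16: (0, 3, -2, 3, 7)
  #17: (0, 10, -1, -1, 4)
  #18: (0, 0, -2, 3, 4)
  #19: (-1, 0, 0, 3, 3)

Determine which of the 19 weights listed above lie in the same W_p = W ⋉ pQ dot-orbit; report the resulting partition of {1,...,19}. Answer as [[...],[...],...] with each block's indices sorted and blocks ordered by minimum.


Root system A_5: the 5×5 matrix C matches after relabeling.

W_13-reps of the 19 weights in Ā_13 (same 5-coord order as C):

  λ_1+ρ ↦ (0, 1, 1, 4, 4)
  λ_2+ρ ↦ (0, 1, 1, 4, 4)
  λ_3+ρ ↦ (0, 8, 0, 2, 1)
  λ_4+ρ ↦ (0, 8, 0, 2, 1)
  λ_5+ρ ↦ (1, 7, 0, 0, 1)
  λ_6+ρ ↦ (2, 0, 7, 1, 1)
  λ_7+ρ ↦ (0, 8, 0, 2, 1)
  λ_8+ρ ↦ (1, 7, 0, 0, 1)
  λ_9+ρ ↦ (2, 0, 7, 1, 1)
  λ_10+ρ ↦ (1, 7, 0, 0, 1)
  λ_11+ρ ↦ (2, 0, 7, 1, 1)
  λ_12+ρ ↦ (0, 8, 0, 2, 1)
  λ_13+ρ ↦ (0, 8, 0, 2, 1)
  λ_14+ρ ↦ (2, 0, 7, 1, 1)
  λ_15+ρ ↦ (2, 0, 7, 1, 1)
  λ_16+ρ ↦ (0, 1, 1, 4, 4)
  λ_17+ρ ↦ (1, 7, 0, 0, 1)
  λ_18+ρ ↦ (0, 1, 1, 4, 4)
  λ_19+ρ ↦ (0, 1, 1, 4, 4)

4 distinct reps among the 19 weights ⇒ 4 W_13-linkage classes:

[[1, 2, 16, 18, 19], [3, 4, 7, 12, 13], [5, 8, 10, 17], [6, 9, 11, 14, 15]]


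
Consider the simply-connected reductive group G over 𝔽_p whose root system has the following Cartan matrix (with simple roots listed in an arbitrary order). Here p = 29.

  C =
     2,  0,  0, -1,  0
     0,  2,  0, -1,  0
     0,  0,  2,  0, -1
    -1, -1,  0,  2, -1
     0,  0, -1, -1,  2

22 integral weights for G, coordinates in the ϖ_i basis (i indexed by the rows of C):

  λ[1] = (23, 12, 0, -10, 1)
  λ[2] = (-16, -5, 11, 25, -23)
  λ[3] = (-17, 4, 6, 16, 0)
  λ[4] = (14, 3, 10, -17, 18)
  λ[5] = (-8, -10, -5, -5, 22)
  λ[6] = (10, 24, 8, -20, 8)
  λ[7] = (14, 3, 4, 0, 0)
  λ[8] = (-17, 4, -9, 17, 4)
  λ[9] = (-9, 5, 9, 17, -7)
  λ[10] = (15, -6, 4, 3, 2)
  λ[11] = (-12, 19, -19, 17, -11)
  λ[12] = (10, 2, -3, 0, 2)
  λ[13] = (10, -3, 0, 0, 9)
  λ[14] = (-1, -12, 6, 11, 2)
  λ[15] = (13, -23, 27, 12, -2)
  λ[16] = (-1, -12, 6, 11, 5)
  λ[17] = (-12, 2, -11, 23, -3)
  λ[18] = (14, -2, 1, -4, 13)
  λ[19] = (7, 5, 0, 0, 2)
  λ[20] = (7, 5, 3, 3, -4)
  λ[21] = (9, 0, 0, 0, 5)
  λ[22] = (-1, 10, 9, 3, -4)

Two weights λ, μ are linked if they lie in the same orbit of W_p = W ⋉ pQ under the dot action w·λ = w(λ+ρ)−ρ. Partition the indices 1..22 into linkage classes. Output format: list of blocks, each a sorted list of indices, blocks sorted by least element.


D_5 Cartan matrix, 5 simple roots permuted; ρ=(1,1,1,1,1).

Each λ_j+ρ reduced to Ā_29; 5-tuples below use C's row order:

  λ_1 → (15, 4, 5, 1, 1) · λ_2 → (0, 11, 7, 1, 3) · λ_3 → (15, 4, 5, 1, 1) · λ_4 → (0, 11, 7, 1, 3) · λ_5 → (8, 6, 1, 1, 3) · λ_6 → (8, 6, 1, 1, 3) · λ_7 → (15, 4, 5, 1, 1) · λ_8 → (15, 4, 5, 1, 1) · λ_9 → (8, 6, 1, 1, 3) · λ_10 → (15, 4, 5, 1, 1) · λ_11 → (10, 1, 1, 1, 6) · λ_12 → (11, 3, 2, 1, 1) · λ_13 → (10, 1, 1, 1, 6) · λ_14 → (0, 11, 7, 1, 3) · λ_15 → (11, 3, 2, 1, 1) · λ_16 → (0, 11, 7, 1, 3) · λ_17 → (11, 3, 2, 1, 1) · λ_18 → (11, 3, 2, 1, 1) · λ_19 → (8, 6, 1, 1, 3) · λ_20 → (8, 6, 1, 1, 3) · λ_21 → (10, 1, 1, 1, 6) · λ_22 → (0, 11, 7, 1, 3)

Grouping the 22 weights by Ā_29-representative: 5 linkage classes.

[[1, 3, 7, 8, 10], [2, 4, 14, 16, 22], [5, 6, 9, 19, 20], [11, 13, 21], [12, 15, 17, 18]]
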